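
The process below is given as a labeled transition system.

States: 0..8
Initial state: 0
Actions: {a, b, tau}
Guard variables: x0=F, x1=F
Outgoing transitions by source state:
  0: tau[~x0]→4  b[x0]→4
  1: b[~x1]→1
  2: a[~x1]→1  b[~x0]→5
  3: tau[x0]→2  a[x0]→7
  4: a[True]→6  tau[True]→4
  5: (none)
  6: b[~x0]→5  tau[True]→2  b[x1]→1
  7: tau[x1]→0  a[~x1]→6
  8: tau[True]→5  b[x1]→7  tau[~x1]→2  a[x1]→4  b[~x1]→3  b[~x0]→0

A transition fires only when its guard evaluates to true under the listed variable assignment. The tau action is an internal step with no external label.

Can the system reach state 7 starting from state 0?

13 transition(s) survive guard evaluation.
Layer 0: {0}
Layer 1: {4}  now seen {0,4}
Layer 2: {6}  now seen {0,4,6}
Layer 3: {2,5}  now seen {0,2,4,5,6}
Layer 4: {1}  now seen {0,1,2,4,5,6}
Reach set: {0,1,2,4,5,6}

Answer: UNREACHABLE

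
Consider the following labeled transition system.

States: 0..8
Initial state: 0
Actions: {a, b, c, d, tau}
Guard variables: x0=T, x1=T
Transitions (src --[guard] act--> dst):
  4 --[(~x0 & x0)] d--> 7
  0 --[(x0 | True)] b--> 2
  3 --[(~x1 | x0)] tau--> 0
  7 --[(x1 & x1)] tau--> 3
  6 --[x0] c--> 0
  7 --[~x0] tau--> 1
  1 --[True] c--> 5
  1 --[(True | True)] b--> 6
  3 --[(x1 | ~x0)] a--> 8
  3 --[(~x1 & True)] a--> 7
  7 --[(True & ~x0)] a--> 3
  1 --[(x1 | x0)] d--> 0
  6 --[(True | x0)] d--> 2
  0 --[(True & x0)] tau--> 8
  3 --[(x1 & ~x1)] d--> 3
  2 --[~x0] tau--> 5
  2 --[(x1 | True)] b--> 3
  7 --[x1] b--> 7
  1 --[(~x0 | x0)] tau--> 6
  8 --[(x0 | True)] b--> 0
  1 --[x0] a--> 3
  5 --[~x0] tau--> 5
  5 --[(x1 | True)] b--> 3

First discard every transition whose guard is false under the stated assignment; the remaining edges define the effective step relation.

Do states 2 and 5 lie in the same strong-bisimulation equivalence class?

Answer: BISIMILAR

Working:
Compute ~ classes (split until stable):
  π0 = {{0,1,2,3,4,5,6,7,8}}
  π1 = {{0,7},{1},{2,5,8},{3},{4},{6}}
  π2 = {{0},{1},{2,5},{3},{4},{6},{7},{8}}
Fixed point at round 3; 8 class(es).
[2]={2,5}  [5]={2,5}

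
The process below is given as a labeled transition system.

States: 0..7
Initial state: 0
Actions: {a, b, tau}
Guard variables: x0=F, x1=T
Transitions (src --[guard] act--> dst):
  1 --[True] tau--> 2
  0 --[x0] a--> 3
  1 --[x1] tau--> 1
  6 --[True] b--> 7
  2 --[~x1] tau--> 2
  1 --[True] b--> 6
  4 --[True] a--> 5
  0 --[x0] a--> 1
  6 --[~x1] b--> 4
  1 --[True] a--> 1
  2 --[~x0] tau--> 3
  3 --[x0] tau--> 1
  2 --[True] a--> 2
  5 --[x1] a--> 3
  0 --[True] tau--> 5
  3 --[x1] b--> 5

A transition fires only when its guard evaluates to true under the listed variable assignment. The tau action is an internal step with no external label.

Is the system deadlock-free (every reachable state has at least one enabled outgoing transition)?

R = {0,3,5}
  0: tau→5  [1 exit(s)]
  3: b→5  [1 exit(s)]
  5: a→3  [1 exit(s)]

Answer: DEADLOCK-FREE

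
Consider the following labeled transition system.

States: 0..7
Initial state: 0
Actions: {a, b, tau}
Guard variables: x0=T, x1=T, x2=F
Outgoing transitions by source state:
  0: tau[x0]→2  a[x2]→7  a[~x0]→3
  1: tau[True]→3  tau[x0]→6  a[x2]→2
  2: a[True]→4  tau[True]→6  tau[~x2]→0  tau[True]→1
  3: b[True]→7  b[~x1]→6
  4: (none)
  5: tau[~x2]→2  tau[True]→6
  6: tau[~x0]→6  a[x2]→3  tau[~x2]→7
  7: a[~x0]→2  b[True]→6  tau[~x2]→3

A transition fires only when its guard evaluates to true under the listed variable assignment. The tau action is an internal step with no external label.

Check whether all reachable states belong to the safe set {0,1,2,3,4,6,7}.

Answer: INVARIANT HOLDS

Analysis:
Allowed set {0,1,2,3,4,6,7}
Reachable = {0,1,2,3,4,6,7}
  0: safe
  1: safe
  2: safe
  3: safe
  4: safe
  6: safe
  7: safe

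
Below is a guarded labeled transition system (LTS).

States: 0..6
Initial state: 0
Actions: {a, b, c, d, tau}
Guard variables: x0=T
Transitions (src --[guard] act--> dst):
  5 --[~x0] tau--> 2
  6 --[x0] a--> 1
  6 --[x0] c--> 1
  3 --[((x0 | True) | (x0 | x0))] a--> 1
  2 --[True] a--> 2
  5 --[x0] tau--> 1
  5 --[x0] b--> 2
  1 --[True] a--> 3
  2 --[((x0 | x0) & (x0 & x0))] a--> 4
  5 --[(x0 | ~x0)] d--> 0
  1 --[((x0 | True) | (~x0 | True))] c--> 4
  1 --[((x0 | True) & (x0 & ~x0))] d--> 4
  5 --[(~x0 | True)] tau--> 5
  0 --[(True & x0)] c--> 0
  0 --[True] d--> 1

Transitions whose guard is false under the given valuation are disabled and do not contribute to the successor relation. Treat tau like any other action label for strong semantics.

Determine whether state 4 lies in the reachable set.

Answer: REACHABLE

Working:
After dropping false guards: 13 live edges.
L0 = {0}
L1 = {1}  now seen {0,1}
L2 = {3,4}  now seen {0,1,3,4}
Reachable = {0,1,3,4}
witness 4: d·c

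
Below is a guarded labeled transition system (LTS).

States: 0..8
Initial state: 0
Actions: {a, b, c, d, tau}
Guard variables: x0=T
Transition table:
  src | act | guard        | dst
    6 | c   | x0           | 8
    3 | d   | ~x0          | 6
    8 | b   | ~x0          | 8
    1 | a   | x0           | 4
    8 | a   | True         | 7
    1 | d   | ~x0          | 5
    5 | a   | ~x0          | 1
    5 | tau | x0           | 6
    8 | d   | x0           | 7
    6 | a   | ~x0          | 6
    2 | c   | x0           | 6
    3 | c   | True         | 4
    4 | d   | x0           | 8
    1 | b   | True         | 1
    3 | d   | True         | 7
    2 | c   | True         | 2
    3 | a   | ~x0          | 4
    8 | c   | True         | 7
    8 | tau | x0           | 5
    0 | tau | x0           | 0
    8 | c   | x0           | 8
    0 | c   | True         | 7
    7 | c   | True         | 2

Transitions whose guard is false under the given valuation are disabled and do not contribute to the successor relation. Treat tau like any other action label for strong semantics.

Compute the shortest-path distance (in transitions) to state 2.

Answer: 2

Trace:
BFS to 2:
  depth 0: {0}
  depth 1: {7}
  depth 2: {2}
first hit 2 at d=2 via c·c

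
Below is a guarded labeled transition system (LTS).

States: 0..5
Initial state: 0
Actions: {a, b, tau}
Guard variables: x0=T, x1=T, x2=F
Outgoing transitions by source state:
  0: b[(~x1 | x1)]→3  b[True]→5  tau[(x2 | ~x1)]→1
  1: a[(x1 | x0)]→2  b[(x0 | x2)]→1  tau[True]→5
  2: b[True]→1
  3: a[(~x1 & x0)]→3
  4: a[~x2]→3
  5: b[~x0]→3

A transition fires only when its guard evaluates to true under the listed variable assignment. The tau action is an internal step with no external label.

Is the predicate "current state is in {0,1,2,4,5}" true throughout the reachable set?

Answer: INVARIANT VIOLATED at state 3

Trace:
Allowed set {0,1,2,4,5}
R = {0,3,5}
  0: safe
  3: ✗ unsafe
  5: safe
counterexample path to 3: b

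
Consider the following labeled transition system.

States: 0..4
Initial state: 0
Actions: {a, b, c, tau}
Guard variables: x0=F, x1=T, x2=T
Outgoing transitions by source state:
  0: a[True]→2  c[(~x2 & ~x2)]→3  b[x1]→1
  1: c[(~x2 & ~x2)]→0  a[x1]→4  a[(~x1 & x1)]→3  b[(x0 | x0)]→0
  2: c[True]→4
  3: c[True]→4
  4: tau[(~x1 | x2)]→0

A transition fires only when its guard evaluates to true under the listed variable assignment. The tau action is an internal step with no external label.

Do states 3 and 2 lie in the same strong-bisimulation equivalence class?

Answer: BISIMILAR

Working:
Compute ~ classes (split until stable):
  π0 = {{0,1,2,3,4}}
  π1 = {{0},{1},{2,3},{4}}
4 equivalence class(es) (converged in 2)
3∈{2,3}, 2∈{2,3}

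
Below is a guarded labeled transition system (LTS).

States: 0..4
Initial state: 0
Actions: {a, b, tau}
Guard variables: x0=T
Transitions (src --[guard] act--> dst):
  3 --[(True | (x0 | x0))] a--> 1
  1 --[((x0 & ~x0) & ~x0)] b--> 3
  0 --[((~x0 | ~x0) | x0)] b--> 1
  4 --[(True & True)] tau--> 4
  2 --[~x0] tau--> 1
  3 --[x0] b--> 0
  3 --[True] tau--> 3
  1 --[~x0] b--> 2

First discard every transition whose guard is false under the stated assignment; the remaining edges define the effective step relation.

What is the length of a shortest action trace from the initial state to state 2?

Layered search for 2:
  depth 0: {0}
  depth 1: {1}
2 never appears.

Answer: UNREACHABLE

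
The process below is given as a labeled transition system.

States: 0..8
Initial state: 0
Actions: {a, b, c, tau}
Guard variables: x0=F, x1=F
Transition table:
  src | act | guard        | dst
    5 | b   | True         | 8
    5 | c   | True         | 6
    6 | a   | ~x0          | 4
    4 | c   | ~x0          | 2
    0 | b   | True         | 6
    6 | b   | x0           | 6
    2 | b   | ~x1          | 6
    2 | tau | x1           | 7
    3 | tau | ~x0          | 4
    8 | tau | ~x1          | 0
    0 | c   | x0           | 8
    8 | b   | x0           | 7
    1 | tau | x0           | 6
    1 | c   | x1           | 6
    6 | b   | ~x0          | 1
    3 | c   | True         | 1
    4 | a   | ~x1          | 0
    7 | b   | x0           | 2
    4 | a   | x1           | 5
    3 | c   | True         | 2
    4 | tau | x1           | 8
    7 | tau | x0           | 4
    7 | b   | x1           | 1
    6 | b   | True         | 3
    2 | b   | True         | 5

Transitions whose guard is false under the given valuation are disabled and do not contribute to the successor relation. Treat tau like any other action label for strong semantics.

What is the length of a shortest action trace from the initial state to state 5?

BFS to 5:
  depth 0: {0}
  depth 1: {6}
  depth 2: {1,3,4}
  depth 3: {2}
  depth 4: {5}
first hit 5 at d=4 via b·a·c·b

Answer: 4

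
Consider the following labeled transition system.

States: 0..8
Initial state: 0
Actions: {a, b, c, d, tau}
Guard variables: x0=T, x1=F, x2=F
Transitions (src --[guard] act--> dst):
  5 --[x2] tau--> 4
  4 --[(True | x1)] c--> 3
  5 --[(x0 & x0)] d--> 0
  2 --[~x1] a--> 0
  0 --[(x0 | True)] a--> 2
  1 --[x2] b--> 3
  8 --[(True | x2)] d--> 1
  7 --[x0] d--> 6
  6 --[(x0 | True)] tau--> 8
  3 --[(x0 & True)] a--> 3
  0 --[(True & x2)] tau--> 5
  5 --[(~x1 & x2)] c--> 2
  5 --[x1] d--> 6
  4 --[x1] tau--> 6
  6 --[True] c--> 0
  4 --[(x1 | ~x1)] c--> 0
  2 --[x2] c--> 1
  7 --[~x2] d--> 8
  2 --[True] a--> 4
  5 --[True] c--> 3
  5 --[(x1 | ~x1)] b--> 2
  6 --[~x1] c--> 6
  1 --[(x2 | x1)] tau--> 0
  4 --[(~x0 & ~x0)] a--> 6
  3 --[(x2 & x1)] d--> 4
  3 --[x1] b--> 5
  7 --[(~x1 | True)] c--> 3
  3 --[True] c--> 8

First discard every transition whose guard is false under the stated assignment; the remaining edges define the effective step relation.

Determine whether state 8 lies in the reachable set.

Answer: REACHABLE

Trace:
Guard filter leaves 17 enabled edge(s).
L0 = {0}
L1 = {2}  cumulative {0,2}
L2 = {4}  cumulative {0,2,4}
L3 = {3}  cumulative {0,2,3,4}
L4 = {8}  cumulative {0,2,3,4,8}
L5 = {1}  cumulative {0,1,2,3,4,8}
Reachable = {0,1,2,3,4,8}
Path to 8: a·a·c·c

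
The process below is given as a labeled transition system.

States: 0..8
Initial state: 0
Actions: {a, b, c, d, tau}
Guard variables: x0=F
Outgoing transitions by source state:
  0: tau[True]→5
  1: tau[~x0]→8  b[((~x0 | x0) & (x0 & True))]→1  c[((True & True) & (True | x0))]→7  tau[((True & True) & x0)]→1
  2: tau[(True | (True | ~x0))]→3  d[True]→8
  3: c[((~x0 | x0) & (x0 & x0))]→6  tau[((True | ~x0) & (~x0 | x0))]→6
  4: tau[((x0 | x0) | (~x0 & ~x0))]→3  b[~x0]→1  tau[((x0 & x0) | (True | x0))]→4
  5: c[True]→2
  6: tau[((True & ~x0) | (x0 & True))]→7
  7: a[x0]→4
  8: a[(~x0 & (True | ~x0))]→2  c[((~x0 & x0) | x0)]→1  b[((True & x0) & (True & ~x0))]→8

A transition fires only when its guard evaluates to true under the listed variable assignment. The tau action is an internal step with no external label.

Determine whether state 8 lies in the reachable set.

Answer: REACHABLE

Analysis:
Guard filter leaves 12 enabled edge(s).
depth 0: {0}
depth 1: {5}  now seen {0,5}
depth 2: {2}  now seen {0,2,5}
depth 3: {3,8}  now seen {0,2,3,5,8}
depth 4: {6}  now seen {0,2,3,5,6,8}
depth 5: {7}  now seen {0,2,3,5,6,7,8}
Reach set: {0,2,3,5,6,7,8}
Path to 8: tau·c·d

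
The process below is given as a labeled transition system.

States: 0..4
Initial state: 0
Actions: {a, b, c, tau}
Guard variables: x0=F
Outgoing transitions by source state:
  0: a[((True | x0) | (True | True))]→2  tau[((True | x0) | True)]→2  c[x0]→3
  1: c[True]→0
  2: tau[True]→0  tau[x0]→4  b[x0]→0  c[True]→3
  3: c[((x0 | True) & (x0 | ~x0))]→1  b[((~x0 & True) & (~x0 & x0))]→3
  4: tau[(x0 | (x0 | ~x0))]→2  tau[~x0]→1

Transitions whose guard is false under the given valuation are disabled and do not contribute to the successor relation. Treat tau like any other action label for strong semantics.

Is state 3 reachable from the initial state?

8 transition(s) survive guard evaluation.
depth 0: {0}
depth 1: {2}  cumulative {0,2}
depth 2: {3}  cumulative {0,2,3}
depth 3: {1}  cumulative {0,1,2,3}
Reachable = {0,1,2,3}
Path to 3: a·c

Answer: REACHABLE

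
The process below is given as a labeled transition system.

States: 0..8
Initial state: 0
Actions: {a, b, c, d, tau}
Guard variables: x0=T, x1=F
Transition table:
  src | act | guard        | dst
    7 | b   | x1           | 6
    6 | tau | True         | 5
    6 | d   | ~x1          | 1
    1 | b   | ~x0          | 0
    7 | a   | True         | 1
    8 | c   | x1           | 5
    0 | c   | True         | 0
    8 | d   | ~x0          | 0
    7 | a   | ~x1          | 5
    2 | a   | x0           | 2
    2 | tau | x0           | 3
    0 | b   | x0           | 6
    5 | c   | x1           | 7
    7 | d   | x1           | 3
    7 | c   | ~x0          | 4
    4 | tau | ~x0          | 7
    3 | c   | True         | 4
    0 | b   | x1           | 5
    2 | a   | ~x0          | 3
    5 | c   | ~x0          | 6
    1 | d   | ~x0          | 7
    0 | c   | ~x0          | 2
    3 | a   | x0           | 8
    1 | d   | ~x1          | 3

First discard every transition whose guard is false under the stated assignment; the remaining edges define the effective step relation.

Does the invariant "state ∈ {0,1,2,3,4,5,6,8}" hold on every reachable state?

Safe = {0,1,2,3,4,5,6,8}
Reach set: {0,1,3,4,5,6,8}
  0: ok
  1: ok
  3: ok
  4: ok
  5: ok
  6: ok
  8: ok

Answer: INVARIANT HOLDS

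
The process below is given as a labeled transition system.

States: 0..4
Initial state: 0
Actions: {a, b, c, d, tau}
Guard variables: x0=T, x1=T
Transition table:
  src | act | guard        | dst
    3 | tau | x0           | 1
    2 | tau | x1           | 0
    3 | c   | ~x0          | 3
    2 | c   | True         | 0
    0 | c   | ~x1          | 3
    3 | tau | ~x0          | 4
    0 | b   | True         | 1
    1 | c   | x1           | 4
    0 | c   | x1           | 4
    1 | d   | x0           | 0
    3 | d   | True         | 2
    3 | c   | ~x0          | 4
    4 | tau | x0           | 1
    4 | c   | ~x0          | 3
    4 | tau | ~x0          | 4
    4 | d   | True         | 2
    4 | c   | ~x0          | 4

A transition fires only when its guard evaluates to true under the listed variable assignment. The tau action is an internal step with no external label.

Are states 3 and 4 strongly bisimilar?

Answer: BISIMILAR

Trace:
Refine partition for ~:
  round 0: {{0,1,2,3,4}}
  round 1: {{0},{1},{2},{3,4}}
stable after 2 split(s): 4 block(s)
[3]={3,4}  [4]={3,4}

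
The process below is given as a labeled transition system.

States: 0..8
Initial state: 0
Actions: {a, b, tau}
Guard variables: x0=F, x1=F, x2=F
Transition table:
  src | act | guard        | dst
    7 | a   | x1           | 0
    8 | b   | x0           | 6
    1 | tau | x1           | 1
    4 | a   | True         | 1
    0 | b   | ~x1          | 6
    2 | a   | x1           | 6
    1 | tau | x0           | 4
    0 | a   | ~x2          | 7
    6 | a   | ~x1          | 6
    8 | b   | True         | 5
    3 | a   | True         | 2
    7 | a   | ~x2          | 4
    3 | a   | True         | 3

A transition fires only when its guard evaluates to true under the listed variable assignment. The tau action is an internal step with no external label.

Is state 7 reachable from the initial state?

Answer: REACHABLE

Working:
After dropping false guards: 8 live edges.
L0 = {0}
L1 = {6,7}  cumulative {0,6,7}
L2 = {4}  cumulative {0,4,6,7}
L3 = {1}  cumulative {0,1,4,6,7}
Reachable = {0,1,4,6,7}
Path to 7: a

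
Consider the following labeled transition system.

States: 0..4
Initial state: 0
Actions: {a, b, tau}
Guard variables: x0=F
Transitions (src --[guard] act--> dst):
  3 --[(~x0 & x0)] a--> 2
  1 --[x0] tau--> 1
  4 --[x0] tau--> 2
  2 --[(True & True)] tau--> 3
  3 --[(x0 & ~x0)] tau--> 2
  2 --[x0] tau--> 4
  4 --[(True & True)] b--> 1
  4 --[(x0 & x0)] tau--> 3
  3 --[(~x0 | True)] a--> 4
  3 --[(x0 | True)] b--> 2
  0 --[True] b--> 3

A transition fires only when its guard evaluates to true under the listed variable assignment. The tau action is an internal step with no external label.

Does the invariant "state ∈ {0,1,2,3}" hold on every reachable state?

Answer: INVARIANT VIOLATED at state 4

Analysis:
Safe = {0,1,2,3}
R = {0,1,2,3,4}
  0: safe
  1: safe
  2: safe
  3: safe
  4: outside
counterexample path to 4: b·a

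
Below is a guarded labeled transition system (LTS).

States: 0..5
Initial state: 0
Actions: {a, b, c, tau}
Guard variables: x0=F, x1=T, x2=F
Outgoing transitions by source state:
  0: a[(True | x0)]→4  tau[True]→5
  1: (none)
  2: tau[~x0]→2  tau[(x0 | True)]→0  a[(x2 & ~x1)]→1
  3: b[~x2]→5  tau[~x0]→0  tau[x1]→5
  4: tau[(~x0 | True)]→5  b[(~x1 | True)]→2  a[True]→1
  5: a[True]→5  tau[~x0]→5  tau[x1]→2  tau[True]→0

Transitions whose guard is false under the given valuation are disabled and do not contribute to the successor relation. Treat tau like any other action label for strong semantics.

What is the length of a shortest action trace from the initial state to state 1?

Answer: 2

Trace:
BFS to 1:
  L0 = {0}
  L1 = {4,5}
  L2 = {1,2}
depth(1)=2, e.g. a·a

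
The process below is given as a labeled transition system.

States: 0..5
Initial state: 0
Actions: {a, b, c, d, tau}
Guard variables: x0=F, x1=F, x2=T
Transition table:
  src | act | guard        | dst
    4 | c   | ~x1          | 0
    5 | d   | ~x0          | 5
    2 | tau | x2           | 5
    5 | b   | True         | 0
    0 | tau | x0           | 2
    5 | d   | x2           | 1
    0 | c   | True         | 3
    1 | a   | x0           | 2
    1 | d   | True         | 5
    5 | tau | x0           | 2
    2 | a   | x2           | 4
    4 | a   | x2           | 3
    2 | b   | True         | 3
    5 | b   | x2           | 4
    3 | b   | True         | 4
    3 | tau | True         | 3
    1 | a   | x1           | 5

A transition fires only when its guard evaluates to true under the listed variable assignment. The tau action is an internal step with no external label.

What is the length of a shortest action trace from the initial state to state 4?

BFS to 4:
  Layer 0: {0}
  Layer 1: {3}
  Layer 2: {4}
4 enters at depth 2; path c·b

Answer: 2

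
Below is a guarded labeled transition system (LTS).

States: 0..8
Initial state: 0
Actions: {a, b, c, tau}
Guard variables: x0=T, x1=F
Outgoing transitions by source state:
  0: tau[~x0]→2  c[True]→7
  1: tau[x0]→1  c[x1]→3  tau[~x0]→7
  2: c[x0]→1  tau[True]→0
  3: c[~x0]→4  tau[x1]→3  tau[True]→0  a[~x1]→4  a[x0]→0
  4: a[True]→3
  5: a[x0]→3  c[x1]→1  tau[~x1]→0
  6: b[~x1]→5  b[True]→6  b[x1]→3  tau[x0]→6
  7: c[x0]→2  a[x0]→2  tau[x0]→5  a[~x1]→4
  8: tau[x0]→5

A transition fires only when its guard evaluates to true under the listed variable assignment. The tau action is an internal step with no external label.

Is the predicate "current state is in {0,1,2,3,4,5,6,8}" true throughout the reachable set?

Answer: INVARIANT VIOLATED at state 7

Trace:
Inv-set: {0,1,2,3,4,5,6,8}
R = {0,1,2,3,4,5,7}
  0: ok
  1: ok
  2: ok
  3: ok
  4: ok
  5: ok
  7: VIOLATES
counterexample path to 7: c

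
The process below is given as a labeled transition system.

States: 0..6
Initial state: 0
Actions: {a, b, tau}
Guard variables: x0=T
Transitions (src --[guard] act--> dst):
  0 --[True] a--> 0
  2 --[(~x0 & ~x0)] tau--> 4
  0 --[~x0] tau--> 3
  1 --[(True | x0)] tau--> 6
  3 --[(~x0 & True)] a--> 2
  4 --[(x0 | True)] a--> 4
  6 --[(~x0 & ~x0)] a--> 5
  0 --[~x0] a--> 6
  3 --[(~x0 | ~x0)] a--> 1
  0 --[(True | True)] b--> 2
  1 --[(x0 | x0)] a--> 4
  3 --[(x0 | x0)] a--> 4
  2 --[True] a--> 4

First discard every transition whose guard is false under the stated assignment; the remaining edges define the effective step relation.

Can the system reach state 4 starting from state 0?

After dropping false guards: 7 live edges.
Layer 0: {0}
Layer 1: {2}  total {0,2}
Layer 2: {4}  total {0,2,4}
Reach set: {0,2,4}
trace reaching 4: b·a

Answer: REACHABLE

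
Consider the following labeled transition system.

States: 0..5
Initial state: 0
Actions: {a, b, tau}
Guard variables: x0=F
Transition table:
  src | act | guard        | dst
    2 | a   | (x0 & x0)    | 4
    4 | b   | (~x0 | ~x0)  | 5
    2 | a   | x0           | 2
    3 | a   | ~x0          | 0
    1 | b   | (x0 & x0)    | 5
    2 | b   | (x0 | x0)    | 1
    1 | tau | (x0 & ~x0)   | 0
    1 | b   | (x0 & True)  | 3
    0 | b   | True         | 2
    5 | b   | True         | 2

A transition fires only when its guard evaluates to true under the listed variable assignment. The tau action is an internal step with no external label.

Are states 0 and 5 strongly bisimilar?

Compute ~ classes (split until stable):
  π0 = {{0,1,2,3,4,5}}
  π1 = {{0,4,5},{1,2},{3}}
  π2 = {{0,5},{1,2},{3},{4}}
Fixed point at round 3; 4 class(es).
class of 0: {0,5}; class of 5: {0,5}

Answer: BISIMILAR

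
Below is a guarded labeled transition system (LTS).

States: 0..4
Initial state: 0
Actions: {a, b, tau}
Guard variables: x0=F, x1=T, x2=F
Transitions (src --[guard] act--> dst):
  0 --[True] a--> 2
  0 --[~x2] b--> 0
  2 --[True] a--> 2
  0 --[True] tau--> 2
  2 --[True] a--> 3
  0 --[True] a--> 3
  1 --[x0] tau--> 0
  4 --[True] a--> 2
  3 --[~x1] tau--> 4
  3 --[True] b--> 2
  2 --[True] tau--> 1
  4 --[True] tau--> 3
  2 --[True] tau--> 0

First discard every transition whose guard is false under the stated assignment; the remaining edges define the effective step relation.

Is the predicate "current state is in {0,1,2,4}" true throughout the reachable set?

Answer: INVARIANT VIOLATED at state 3

Trace:
Safe = {0,1,2,4}
Reachable = {0,1,2,3}
  0: ✓
  1: ✓
  2: ✓
  3: ✗ unsafe
witness against invariant: a → 3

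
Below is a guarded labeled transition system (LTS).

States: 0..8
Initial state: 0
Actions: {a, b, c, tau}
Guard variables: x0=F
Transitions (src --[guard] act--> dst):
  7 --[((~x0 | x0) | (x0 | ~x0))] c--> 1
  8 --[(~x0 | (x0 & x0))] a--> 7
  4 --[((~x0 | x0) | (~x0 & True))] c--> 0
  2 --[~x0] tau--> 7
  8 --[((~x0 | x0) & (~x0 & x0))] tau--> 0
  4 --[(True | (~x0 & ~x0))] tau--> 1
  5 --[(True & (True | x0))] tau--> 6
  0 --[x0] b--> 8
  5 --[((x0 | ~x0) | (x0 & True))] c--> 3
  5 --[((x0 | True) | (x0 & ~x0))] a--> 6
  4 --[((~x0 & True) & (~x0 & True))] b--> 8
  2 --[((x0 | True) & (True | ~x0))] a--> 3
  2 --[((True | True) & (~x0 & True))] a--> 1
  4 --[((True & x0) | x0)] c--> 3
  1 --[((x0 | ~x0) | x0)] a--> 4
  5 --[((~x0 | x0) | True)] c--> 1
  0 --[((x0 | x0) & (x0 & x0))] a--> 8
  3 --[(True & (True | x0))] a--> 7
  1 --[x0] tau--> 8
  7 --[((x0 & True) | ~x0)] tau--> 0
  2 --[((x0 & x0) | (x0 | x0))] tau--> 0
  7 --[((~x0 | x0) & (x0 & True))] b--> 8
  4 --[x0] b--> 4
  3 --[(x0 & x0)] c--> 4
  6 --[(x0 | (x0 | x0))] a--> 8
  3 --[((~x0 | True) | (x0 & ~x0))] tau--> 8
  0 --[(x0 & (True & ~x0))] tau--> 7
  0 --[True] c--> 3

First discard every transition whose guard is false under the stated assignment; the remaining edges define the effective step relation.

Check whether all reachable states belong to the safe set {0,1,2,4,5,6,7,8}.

Answer: INVARIANT VIOLATED at state 3

Working:
Allowed set {0,1,2,4,5,6,7,8}
Reachable = {0,1,3,4,7,8}
  0: ok
  1: ok
  3: VIOLATES
  4: ok
  7: ok
  8: ok
reach 3 via c — violates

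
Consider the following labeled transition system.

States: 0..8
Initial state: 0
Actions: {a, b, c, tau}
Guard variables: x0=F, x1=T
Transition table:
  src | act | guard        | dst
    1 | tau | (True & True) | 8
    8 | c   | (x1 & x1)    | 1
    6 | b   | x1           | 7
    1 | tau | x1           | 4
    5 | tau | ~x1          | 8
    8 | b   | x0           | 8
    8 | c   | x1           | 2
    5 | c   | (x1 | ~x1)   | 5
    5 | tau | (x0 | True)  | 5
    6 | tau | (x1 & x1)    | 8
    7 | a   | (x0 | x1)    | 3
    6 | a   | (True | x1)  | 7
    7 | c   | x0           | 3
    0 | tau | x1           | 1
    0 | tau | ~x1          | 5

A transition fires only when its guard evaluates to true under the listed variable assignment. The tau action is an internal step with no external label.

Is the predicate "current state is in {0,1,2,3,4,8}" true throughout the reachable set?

Safe = {0,1,2,3,4,8}
R = {0,1,2,4,8}
  0: ✓
  1: ✓
  2: ✓
  4: ✓
  8: ✓

Answer: INVARIANT HOLDS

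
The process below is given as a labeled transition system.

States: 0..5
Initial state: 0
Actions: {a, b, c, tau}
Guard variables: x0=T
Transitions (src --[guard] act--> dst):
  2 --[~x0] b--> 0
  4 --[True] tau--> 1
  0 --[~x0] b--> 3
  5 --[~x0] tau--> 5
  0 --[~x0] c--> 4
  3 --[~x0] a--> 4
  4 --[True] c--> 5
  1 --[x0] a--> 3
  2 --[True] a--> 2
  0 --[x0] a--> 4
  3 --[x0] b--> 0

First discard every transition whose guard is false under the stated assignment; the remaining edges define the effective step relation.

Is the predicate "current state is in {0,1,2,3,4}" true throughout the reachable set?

Inv-set: {0,1,2,3,4}
Reachable = {0,1,3,4,5}
  0: ✓
  1: ✓
  3: ✓
  4: ✓
  5: VIOLATES
counterexample path to 5: a·c

Answer: INVARIANT VIOLATED at state 5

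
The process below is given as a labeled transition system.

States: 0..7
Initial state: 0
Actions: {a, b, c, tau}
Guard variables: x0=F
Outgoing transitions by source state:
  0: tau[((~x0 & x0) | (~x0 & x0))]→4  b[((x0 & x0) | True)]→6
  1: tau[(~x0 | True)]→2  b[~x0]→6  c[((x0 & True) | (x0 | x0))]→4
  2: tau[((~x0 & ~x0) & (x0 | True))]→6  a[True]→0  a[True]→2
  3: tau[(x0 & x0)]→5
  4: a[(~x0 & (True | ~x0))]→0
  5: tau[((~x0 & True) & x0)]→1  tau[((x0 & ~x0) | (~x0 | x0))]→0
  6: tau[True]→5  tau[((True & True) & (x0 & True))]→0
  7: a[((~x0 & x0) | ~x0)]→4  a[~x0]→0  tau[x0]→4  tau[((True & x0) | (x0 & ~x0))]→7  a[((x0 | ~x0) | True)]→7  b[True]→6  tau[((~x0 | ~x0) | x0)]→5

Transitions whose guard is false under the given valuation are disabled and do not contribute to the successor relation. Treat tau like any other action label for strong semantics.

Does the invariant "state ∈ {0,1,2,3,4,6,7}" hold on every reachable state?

Answer: INVARIANT VIOLATED at state 5

Trace:
Inv-set: {0,1,2,3,4,6,7}
R = {0,5,6}
  0: safe
  5: outside
  6: safe
counterexample path to 5: b·tau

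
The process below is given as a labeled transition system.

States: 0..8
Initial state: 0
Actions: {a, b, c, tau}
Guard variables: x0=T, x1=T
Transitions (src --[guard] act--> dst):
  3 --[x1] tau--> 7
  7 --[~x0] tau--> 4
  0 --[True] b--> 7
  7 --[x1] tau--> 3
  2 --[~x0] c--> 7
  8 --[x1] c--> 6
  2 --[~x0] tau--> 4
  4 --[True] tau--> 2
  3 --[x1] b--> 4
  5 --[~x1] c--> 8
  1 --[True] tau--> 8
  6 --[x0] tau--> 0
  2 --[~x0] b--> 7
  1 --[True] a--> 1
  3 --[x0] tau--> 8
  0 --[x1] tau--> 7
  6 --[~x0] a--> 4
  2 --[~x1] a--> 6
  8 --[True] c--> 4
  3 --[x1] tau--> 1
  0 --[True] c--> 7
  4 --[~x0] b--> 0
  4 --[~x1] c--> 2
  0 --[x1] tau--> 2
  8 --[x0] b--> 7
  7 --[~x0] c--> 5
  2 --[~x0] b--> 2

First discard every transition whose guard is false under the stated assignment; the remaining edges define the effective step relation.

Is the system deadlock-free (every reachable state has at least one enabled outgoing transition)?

R = {0,1,2,3,4,6,7,8}
  0: b→7  c→7  tau→2  tau→7  [4 out]
  1: a→1  tau→8  [2 out]
  2: ∅  [no exit]
  3: b→4  tau→1  tau→7  tau→8  [4 out]
  4: tau→2  [1 out]
  6: tau→0  [1 out]
  7: tau→3  [1 out]
  8: b→7  c→4  c→6  [3 out]
witness 2: tau

Answer: DEADLOCK at state 2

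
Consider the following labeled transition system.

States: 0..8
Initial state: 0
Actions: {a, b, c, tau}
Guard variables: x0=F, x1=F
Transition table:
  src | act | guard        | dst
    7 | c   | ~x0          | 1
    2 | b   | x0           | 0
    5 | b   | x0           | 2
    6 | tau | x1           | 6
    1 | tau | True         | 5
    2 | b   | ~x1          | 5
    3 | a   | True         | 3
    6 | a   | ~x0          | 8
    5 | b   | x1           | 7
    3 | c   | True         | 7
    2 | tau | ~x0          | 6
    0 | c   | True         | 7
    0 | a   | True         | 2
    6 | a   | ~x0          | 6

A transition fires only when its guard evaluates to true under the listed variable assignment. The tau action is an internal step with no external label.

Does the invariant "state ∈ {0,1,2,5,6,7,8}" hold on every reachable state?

Answer: INVARIANT HOLDS

Analysis:
Allowed set {0,1,2,5,6,7,8}
Reachable = {0,1,2,5,6,7,8}
  0: safe
  1: safe
  2: safe
  5: safe
  6: safe
  7: safe
  8: safe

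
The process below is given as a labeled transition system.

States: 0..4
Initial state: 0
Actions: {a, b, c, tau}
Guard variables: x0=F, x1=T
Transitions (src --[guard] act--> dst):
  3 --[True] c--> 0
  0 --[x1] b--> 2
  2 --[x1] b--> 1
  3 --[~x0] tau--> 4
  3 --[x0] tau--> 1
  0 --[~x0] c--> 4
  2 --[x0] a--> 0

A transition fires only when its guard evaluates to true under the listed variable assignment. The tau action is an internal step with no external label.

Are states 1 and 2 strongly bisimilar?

Answer: NOT BISIMILAR

Trace:
Refine partition for ~:
  π0 = {{0,1,2,3,4}}
  π1 = {{0},{1,4},{2},{3}}
stable after 2 split(s): 4 block(s)
[1]={1,4}  [2]={2}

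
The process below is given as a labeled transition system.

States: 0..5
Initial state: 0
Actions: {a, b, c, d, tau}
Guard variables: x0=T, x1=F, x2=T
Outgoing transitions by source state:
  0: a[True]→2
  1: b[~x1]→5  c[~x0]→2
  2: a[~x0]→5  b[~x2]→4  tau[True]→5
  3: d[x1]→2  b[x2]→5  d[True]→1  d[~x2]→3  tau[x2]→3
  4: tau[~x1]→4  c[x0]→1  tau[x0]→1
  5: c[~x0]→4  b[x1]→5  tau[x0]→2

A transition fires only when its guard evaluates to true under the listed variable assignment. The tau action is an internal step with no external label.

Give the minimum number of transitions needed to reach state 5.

Layered search for 5:
  L0 = {0}
  L1 = {2}
  L2 = {5}
depth(5)=2, e.g. a·tau

Answer: 2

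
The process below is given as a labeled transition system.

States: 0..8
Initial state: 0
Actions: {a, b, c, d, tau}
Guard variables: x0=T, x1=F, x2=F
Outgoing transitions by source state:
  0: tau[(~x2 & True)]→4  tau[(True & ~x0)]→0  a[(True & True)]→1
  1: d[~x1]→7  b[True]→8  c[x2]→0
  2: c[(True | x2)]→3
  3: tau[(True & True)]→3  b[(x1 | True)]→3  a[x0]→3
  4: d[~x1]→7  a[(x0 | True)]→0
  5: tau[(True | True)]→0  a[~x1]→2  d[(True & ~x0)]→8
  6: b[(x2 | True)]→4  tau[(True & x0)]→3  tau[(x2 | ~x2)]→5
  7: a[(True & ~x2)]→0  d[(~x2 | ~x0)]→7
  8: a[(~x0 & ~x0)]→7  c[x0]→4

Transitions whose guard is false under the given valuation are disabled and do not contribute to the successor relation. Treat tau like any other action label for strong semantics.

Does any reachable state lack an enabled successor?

Reach set: {0,1,4,7,8}
  0: a→1  tau→4  [deg 2]
  1: b→8  d→7  [deg 2]
  4: a→0  d→7  [deg 2]
  7: a→0  d→7  [deg 2]
  8: c→4  [deg 1]

Answer: DEADLOCK-FREE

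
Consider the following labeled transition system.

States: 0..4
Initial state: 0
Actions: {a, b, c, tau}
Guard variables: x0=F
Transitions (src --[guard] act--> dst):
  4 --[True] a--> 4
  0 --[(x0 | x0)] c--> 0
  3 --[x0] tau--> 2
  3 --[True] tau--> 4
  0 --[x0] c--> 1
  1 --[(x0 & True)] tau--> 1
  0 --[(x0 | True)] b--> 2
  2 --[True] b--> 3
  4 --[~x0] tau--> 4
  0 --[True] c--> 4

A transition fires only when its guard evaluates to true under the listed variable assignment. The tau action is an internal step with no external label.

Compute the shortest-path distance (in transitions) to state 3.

Answer: 2

Analysis:
Breadth-first toward 3:
  Layer 0: {0}
  Layer 1: {2,4}
  Layer 2: {3}
depth(3)=2, e.g. b·b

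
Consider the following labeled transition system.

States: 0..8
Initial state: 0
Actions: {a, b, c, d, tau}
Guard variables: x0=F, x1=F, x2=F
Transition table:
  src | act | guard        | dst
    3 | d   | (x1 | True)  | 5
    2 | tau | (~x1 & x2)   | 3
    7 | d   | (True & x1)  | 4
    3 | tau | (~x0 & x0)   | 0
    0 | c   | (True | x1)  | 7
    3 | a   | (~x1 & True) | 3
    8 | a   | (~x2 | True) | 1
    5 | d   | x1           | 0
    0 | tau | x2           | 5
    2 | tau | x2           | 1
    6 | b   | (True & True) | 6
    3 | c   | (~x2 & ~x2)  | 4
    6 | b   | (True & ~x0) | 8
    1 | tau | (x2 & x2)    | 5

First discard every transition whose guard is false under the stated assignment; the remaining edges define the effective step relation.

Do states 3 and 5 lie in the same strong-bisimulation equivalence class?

Compute ~ classes (split until stable):
  round 0: {{0,1,2,3,4,5,6,7,8}}
  round 1: {{0},{1,2,4,5,7},{3},{6},{8}}
5 equivalence class(es) (converged in 2)
class of 3: {3}; class of 5: {1,2,4,5,7}

Answer: NOT BISIMILAR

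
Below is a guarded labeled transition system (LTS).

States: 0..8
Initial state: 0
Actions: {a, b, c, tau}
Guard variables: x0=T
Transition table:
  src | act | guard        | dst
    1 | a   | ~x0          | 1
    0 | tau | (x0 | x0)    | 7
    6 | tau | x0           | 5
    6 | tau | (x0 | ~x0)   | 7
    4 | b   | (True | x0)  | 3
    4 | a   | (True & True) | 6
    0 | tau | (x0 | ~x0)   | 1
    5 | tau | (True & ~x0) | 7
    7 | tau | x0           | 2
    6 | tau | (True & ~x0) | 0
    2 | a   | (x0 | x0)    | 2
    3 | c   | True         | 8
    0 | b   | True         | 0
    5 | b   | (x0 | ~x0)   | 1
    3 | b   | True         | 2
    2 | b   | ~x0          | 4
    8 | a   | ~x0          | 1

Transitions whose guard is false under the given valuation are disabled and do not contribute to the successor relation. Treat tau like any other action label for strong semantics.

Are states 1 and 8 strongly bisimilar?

Answer: BISIMILAR

Working:
Compute ~ classes (split until stable):
  π0 = {{0,1,2,3,4,5,6,7,8}}
  π1 = {{0},{1,8},{2},{3},{4},{5},{6,7}}
  π2 = {{0},{1,8},{2},{3},{4},{5},{6},{7}}
Fixed point at round 3; 8 class(es).
[1]={1,8}  [8]={1,8}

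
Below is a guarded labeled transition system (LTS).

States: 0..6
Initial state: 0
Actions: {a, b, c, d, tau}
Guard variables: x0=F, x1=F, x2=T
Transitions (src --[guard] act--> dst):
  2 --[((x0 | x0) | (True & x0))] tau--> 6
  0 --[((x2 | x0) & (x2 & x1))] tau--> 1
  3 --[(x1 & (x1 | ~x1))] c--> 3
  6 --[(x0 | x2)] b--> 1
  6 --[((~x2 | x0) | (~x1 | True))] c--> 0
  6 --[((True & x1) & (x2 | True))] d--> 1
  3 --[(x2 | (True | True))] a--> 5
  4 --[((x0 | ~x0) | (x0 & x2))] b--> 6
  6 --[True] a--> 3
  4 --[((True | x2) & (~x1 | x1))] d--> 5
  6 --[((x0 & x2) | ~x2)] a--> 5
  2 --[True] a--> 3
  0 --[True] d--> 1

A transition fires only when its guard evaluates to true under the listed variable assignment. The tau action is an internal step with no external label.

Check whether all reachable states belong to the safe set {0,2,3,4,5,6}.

Allowed set {0,2,3,4,5,6}
R = {0,1}
  0: ok
  1: VIOLATES
counterexample path to 1: d

Answer: INVARIANT VIOLATED at state 1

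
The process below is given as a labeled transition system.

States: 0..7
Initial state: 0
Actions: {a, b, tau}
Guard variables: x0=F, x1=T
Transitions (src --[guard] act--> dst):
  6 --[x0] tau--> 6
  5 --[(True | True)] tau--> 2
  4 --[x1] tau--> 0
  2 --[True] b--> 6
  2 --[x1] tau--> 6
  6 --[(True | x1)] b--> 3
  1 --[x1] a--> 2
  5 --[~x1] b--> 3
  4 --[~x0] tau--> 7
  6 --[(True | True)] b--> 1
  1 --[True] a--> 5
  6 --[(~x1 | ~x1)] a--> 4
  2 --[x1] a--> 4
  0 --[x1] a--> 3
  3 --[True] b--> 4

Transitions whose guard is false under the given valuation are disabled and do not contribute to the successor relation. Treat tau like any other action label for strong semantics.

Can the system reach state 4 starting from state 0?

Answer: REACHABLE

Analysis:
Guard filter leaves 12 enabled edge(s).
depth 0: {0}
depth 1: {3}  cumulative {0,3}
depth 2: {4}  cumulative {0,3,4}
depth 3: {7}  cumulative {0,3,4,7}
Reachable = {0,3,4,7}
Path to 4: a·b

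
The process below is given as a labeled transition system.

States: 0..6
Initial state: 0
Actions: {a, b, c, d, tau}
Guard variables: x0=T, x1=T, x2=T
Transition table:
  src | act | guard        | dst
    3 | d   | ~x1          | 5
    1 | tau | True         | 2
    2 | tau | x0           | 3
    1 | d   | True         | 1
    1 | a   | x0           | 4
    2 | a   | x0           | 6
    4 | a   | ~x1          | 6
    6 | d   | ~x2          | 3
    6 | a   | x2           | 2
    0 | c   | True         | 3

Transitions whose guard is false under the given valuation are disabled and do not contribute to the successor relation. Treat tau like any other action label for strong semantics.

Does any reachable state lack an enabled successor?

Answer: DEADLOCK at state 3

Trace:
R = {0,3}
  0: c→3  [1 out]
  3: ∅  [STUCK]
trace reaching 3: c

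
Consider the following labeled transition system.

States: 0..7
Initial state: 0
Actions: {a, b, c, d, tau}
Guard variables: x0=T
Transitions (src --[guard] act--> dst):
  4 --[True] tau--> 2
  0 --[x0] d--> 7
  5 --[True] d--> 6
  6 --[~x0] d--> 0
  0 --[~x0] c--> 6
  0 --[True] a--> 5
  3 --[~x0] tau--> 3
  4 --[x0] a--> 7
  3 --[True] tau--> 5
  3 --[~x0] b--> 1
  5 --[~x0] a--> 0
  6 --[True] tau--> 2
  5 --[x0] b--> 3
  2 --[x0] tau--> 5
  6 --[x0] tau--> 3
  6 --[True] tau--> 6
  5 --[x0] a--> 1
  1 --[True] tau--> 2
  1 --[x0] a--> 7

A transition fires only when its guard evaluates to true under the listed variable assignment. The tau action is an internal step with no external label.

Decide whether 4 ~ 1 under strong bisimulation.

Answer: BISIMILAR

Working:
Bisimulation quotient by refinement:
  π0 = {{0,1,2,3,4,5,6,7}}
  π1 = {{0},{1,4},{2,3,6},{5},{7}}
  π2 = {{0},{1,4},{2,3},{5},{6},{7}}
Fixed point at round 3; 6 class(es).
class of 4: {1,4}; class of 1: {1,4}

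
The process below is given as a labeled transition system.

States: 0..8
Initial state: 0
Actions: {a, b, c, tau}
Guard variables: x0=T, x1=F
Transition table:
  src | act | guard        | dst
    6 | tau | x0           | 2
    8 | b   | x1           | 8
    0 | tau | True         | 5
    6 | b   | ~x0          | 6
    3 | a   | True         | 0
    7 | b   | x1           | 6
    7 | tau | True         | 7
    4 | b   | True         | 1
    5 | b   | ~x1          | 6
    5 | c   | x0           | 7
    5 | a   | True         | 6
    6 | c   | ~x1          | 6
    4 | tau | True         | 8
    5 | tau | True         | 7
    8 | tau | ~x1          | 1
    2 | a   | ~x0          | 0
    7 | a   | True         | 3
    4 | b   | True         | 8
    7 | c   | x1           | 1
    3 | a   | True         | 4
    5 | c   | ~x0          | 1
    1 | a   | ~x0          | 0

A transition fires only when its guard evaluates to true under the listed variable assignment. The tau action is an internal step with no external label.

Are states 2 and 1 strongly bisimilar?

Answer: BISIMILAR

Working:
Refine partition for ~:
  round 0: {{0,1,2,3,4,5,6,7,8}}
  round 1: {{0,8},{1,2},{3},{4},{5},{6},{7}}
  round 2: {{0},{1,2},{3},{4},{5},{6},{7},{8}}
Fixed point at round 3; 8 class(es).
class of 2: {1,2}; class of 1: {1,2}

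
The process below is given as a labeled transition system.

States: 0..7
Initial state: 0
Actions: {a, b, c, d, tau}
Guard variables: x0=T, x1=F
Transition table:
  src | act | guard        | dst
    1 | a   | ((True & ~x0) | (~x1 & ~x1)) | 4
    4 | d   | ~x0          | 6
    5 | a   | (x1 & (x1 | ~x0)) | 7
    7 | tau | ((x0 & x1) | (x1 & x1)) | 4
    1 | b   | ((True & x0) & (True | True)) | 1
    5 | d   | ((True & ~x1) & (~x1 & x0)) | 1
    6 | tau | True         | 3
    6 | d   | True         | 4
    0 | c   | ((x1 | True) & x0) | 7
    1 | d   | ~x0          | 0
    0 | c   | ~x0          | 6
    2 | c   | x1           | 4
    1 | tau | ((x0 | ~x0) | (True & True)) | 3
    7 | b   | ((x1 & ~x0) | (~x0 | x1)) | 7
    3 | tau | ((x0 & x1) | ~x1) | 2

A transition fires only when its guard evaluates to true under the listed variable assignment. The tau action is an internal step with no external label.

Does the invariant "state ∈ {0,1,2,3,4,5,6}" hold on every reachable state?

Answer: INVARIANT VIOLATED at state 7

Working:
Inv-set: {0,1,2,3,4,5,6}
Reach set: {0,7}
  0: safe
  7: outside
witness against invariant: c → 7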